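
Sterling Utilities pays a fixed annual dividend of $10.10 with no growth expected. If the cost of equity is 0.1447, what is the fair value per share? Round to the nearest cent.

Zero-growth DDM (perpetuity): P₀ = D/r = 10.10 / 0.1447 = 69.7996

$69.80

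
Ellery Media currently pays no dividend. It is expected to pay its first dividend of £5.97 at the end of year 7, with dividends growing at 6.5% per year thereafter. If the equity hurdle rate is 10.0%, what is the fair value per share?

£96.28

Deferred-dividend DDM. At t=6 the remaining stream is a growing perpetuity with first payment D_7 = 5.97.
V_6 = D_7/(r−g) = 5.97/(0.1−0.065) = 170.5714
P₀ = V_6/(1+r)^6 = 170.5714/(1+0.1)^6 = 96.2831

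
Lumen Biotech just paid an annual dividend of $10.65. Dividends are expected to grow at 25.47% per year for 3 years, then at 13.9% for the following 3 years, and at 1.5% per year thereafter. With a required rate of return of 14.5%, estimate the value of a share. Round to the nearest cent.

$187.78

Three-stage DDM. Project D₁…D_6; terminal Gordon value at t=6 with g = 0.015; discount at r = 0.145.
D_1 = 13.3626
D_2 = 16.7660
D_3 = 21.0363
D_4 = 23.9603
D_5 = 27.2908
D_6 = 31.0843
TV_6 = 31.5505/(0.145−0.015) = 242.6963
P₀ = Σ Dₜ/(1+r)ᵗ + TV_6/(1+r)^6 = 187.7782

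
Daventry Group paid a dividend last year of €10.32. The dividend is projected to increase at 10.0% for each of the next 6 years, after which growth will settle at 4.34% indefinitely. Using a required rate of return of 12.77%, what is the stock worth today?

Two-stage DDM. Project D₁…D_6 at 0.1, terminal growth 0.0434, discount at r = 0.1277.
D_1 = 11.3520
D_2 = 12.4872
D_3 = 13.7359
D_4 = 15.1095
D_5 = 16.6205
D_6 = 18.2825
Terminal value at t=6: TV = D_7/(r−g) = 19.0760/(0.1277−0.0434) = 226.2867
P₀ = 11.3520/(1+0.1277)^1 + 12.4872/(1+0.1277)^2 + 13.7359/(1+0.1277)^3 + 15.1095/(1+0.1277)^4 + 16.6205/(1+0.1277)^5 + 18.2825/(1+0.1277)^6 + 226.2867/(1+0.1277)^6 = 166.8359

€166.84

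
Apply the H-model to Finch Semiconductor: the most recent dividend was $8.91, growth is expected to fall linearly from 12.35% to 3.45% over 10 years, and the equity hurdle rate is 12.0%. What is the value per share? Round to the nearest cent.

$154.18

H-model: P₀ = D₀[(1+g_L) + H(g_S−g_L)]/(r−g_L), with H = 10/2 = 5.
P₀ = 8.91 × [(1+0.0345) + 5×(0.1235−0.0345)] / (0.12−0.0345)
   = 8.91 × 1.4795 / 0.0855 = 154.1795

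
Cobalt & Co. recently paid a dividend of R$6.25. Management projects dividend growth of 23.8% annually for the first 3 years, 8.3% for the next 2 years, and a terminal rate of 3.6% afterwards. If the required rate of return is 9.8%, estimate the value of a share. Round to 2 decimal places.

R$187.13

Three-stage DDM. Project D₁…D_5; terminal Gordon value at t=5 with g = 0.036; discount at r = 0.098.
D_1 = 7.7375
D_2 = 9.5790
D_3 = 11.8588
D_4 = 12.8431
D_5 = 13.9091
TV_5 = 14.4098/(0.098−0.036) = 232.4165
P₀ = Σ Dₜ/(1+r)ᵗ + TV_5/(1+r)^5 = 187.1338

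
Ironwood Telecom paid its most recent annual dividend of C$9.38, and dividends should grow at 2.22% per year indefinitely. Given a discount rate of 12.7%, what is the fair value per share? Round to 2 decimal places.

Gordon growth model: P₀ = D₁/(r − g). D₁ = 9.38 × (1 + 0.0222) = 9.5882.
P₀ = 9.5882 / (0.127 − 0.0222) = 9.5882 / 0.1048 = 91.4908

C$91.49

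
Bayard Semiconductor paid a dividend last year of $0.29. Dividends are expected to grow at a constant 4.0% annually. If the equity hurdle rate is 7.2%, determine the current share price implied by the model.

$9.42

Gordon growth model: P₀ = D₁/(r − g). D₁ = 0.29 × (1 + 0.04) = 0.3016.
P₀ = 0.3016 / (0.072 − 0.04) = 0.3016 / 0.032 = 9.4250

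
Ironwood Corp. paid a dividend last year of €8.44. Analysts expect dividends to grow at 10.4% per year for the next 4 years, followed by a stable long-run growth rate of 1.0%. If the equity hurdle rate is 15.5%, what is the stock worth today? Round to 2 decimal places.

€79.27

Two-stage DDM. Project D₁…D_4 at 0.104, terminal growth 0.01, discount at r = 0.155.
D_1 = 9.3178
D_2 = 10.2868
D_3 = 11.3566
D_4 = 12.5377
Terminal value at t=4: TV = D_5/(r−g) = 12.6631/(0.155−0.01) = 87.3317
P₀ = 9.3178/(1+0.155)^1 + 10.2868/(1+0.155)^2 + 11.3566/(1+0.155)^3 + 12.5377/(1+0.155)^4 + 87.3317/(1+0.155)^4 = 79.2674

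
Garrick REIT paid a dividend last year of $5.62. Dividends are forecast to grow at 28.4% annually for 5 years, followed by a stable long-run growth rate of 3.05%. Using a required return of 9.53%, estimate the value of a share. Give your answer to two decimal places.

Two-stage DDM. Project D₁…D_5 at 0.284, terminal growth 0.0305, discount at r = 0.0953.
D_1 = 7.2161
D_2 = 9.2654
D_3 = 11.8968
D_4 = 15.2755
D_5 = 19.6138
Terminal value at t=5: TV = D_6/(r−g) = 20.2120/(0.0953−0.0305) = 311.9137
P₀ = 7.2161/(1+0.0953)^1 + 9.2654/(1+0.0953)^2 + 11.8968/(1+0.0953)^3 + 15.2755/(1+0.0953)^4 + 19.6138/(1+0.0953)^5 + 311.9137/(1+0.0953)^5 = 244.2861

$244.29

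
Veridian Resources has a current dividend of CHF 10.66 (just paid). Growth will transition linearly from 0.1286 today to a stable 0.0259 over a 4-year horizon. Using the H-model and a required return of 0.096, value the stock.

H-model: P₀ = D₀[(1+g_L) + H(g_S−g_L)]/(r−g_L), with H = 4/2 = 2.
P₀ = 10.66 × [(1+0.0259) + 2×(0.1286−0.0259)] / (0.096−0.0259)
   = 10.66 × 1.2313 / 0.0701 = 187.2419

CHF 187.24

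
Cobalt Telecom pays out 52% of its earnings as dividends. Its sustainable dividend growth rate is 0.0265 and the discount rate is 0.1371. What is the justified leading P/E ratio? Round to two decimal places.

Justified leading P/E = b/(r−g) = 0.52/(0.1371−0.0265) = 4.7016

4.70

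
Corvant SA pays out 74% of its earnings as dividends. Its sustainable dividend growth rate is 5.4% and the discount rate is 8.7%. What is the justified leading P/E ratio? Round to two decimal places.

Justified leading P/E = b/(r−g) = 0.74/(0.087−0.054) = 22.4242

22.42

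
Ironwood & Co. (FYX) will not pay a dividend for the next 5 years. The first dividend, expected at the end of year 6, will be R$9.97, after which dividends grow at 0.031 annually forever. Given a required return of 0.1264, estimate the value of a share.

R$57.63

Deferred-dividend DDM. At t=5 the remaining stream is a growing perpetuity with first payment D_6 = 9.97.
V_5 = D_6/(r−g) = 9.97/(0.1264−0.031) = 104.5073
P₀ = V_5/(1+r)^5 = 104.5073/(1+0.1264)^5 = 57.6346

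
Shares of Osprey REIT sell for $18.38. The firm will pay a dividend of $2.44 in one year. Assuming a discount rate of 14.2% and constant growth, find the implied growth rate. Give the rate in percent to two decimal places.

0.92%

From P₀ = D₁/(r − g), the implied growth is g = r − D₁/P₀.
g = 0.142 − 2.44/18.38 = 0.142 − 0.13275 = 0.00925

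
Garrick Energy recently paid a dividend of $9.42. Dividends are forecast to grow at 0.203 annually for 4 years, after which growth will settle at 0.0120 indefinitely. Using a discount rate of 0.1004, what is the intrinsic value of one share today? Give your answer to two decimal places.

$201.36

Two-stage DDM. Project D₁…D_4 at 0.203, terminal growth 0.012, discount at r = 0.1004.
D_1 = 11.3323
D_2 = 13.6327
D_3 = 16.4001
D_4 = 19.7294
Terminal value at t=4: TV = D_5/(r−g) = 19.9661/(0.1004−0.012) = 225.8612
P₀ = 11.3323/(1+0.1004)^1 + 13.6327/(1+0.1004)^2 + 16.4001/(1+0.1004)^3 + 19.7294/(1+0.1004)^4 + 225.8612/(1+0.1004)^4 = 201.3630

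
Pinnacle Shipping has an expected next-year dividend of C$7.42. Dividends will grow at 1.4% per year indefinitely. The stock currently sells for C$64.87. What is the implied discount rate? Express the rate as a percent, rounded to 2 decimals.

Rearranging the constant-growth DDM: r = D₁/P₀ + g.
r = 7.4200 / 64.87 + 0.014 = 0.11438 + 0.014 = 0.12838

12.84%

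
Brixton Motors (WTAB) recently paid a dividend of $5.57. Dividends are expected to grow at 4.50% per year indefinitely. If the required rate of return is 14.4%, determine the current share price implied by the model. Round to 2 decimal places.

Gordon growth model: P₀ = D₁/(r − g). D₁ = 5.57 × (1 + 0.045) = 5.8206.
P₀ = 5.8206 / (0.144 − 0.045) = 5.8206 / 0.099 = 58.7944

$58.79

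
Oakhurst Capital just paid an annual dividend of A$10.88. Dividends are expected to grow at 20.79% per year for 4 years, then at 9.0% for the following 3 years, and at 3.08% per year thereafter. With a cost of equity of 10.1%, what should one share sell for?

Three-stage DDM. Project D₁…D_7; terminal Gordon value at t=7 with g = 0.0308; discount at r = 0.101.
D_1 = 13.1420
D_2 = 15.8742
D_3 = 19.1744
D_4 = 23.1608
D_5 = 25.2452
D_6 = 27.5173
D_7 = 29.9939
TV_7 = 30.9177/(0.101−0.0308) = 440.4226
P₀ = Σ Dₜ/(1+r)ᵗ + TV_7/(1+r)^7 = 326.0802

A$326.08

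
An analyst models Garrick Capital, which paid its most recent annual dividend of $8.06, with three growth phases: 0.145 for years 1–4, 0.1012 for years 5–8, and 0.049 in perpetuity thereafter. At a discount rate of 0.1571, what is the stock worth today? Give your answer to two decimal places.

Three-stage DDM. Project D₁…D_8; terminal Gordon value at t=8 with g = 0.049; discount at r = 0.1571.
D_1 = 9.2287
D_2 = 10.5669
D_3 = 12.0991
D_4 = 13.8534
D_5 = 15.2554
D_6 = 16.7992
D_7 = 18.4993
D_8 = 20.3714
TV_8 = 21.3696/(0.1571−0.049) = 197.6840
P₀ = Σ Dₜ/(1+r)ᵗ + TV_8/(1+r)^8 = 120.2793

$120.28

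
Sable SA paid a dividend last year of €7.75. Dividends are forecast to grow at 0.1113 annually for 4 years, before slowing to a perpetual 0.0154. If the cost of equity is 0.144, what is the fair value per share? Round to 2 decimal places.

€83.34

Two-stage DDM. Project D₁…D_4 at 0.1113, terminal growth 0.0154, discount at r = 0.144.
D_1 = 8.6126
D_2 = 9.5712
D_3 = 10.6364
D_4 = 11.8203
Terminal value at t=4: TV = D_5/(r−g) = 12.0023/(0.144−0.0154) = 93.3304
P₀ = 8.6126/(1+0.144)^1 + 9.5712/(1+0.144)^2 + 10.6364/(1+0.144)^3 + 11.8203/(1+0.144)^4 + 93.3304/(1+0.144)^4 = 83.3374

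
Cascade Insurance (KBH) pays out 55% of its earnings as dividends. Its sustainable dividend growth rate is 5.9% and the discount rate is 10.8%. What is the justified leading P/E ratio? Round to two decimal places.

Justified leading P/E = b/(r−g) = 0.55/(0.108−0.059) = 11.2245

11.22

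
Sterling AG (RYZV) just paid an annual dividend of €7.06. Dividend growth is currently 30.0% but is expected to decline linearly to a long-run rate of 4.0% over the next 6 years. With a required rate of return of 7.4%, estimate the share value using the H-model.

H-model: P₀ = D₀[(1+g_L) + H(g_S−g_L)]/(r−g_L), with H = 6/2 = 3.
P₀ = 7.06 × [(1+0.04) + 3×(0.3−0.04)] / (0.074−0.04)
   = 7.06 × 1.8200 / 0.034 = 377.9176

€377.92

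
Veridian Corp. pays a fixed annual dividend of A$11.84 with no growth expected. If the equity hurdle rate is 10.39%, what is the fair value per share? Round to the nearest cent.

A$113.96

Zero-growth DDM (perpetuity): P₀ = D/r = 11.84 / 0.1039 = 113.9557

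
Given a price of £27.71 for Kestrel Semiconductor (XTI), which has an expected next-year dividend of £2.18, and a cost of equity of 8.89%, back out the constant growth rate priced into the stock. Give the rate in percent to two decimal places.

1.02%

From P₀ = D₁/(r − g), the implied growth is g = r − D₁/P₀.
g = 0.0889 − 2.18/27.71 = 0.0889 − 0.07867 = 0.01023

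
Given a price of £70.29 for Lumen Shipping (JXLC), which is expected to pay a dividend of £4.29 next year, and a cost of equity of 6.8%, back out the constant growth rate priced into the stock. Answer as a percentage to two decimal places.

0.70%

From P₀ = D₁/(r − g), the implied growth is g = r − D₁/P₀.
g = 0.068 − 4.29/70.29 = 0.068 − 0.06103 = 0.00697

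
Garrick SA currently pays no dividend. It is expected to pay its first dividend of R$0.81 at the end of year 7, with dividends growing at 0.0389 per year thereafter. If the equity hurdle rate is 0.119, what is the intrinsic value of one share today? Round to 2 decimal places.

R$5.15

Deferred-dividend DDM. At t=6 the remaining stream is a growing perpetuity with first payment D_7 = 0.81.
V_6 = D_7/(r−g) = 0.81/(0.119−0.0389) = 10.1124
P₀ = V_6/(1+r)^6 = 10.1124/(1+0.119)^6 = 5.1508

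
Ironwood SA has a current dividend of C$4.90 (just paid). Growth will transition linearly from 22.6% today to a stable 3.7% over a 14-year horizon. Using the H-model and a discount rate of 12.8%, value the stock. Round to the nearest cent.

C$127.08

H-model: P₀ = D₀[(1+g_L) + H(g_S−g_L)]/(r−g_L), with H = 14/2 = 7.
P₀ = 4.90 × [(1+0.037) + 7×(0.226−0.037)] / (0.128−0.037)
   = 4.90 × 2.3600 / 0.091 = 127.0769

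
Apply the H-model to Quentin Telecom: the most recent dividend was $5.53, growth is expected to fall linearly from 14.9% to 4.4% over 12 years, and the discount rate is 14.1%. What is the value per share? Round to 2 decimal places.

H-model: P₀ = D₀[(1+g_L) + H(g_S−g_L)]/(r−g_L), with H = 12/2 = 6.
P₀ = 5.53 × [(1+0.044) + 6×(0.149−0.044)] / (0.141−0.044)
   = 5.53 × 1.6740 / 0.097 = 95.4353

$95.44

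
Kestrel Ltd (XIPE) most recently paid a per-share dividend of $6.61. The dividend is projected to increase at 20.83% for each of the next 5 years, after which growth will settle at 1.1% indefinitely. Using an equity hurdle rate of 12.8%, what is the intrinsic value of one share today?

$121.37

Two-stage DDM. Project D₁…D_5 at 0.2083, terminal growth 0.011, discount at r = 0.128.
D_1 = 7.9869
D_2 = 9.6505
D_3 = 11.6607
D_4 = 14.0897
D_5 = 17.0245
Terminal value at t=5: TV = D_6/(r−g) = 17.2118/(0.128−0.011) = 147.1095
P₀ = 7.9869/(1+0.128)^1 + 9.6505/(1+0.128)^2 + 11.6607/(1+0.128)^3 + 14.0897/(1+0.128)^4 + 17.0245/(1+0.128)^5 + 147.1095/(1+0.128)^5 = 121.3705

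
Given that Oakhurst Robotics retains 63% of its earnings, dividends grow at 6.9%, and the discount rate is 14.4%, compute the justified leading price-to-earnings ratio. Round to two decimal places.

4.93

Payout ratio b = 1 − 0.63 = 0.37.
Justified leading P/E = b/(r−g) = 0.37/(0.144−0.069) = 4.9333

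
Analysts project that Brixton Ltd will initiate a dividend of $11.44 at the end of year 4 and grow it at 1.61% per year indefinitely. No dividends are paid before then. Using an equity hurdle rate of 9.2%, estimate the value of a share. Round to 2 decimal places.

Deferred-dividend DDM. At t=3 the remaining stream is a growing perpetuity with first payment D_4 = 11.44.
V_3 = D_4/(r−g) = 11.44/(0.092−0.0161) = 150.7246
P₀ = V_3/(1+r)^3 = 150.7246/(1+0.092)^3 = 115.7488

$115.75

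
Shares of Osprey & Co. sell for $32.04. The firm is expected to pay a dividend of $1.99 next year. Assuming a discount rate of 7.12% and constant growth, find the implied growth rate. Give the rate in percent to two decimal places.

0.91%

From P₀ = D₁/(r − g), the implied growth is g = r − D₁/P₀.
g = 0.0712 − 1.99/32.04 = 0.0712 − 0.06211 = 0.00909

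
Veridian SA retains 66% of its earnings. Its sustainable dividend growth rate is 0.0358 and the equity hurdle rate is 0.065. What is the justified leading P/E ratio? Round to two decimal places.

Payout ratio b = 1 − 0.66 = 0.34.
Justified leading P/E = b/(r−g) = 0.34/(0.065−0.0358) = 11.6438

11.64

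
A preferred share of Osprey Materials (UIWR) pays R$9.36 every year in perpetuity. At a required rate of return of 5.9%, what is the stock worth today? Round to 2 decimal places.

R$158.64

Zero-growth DDM (perpetuity): P₀ = D/r = 9.36 / 0.059 = 158.6441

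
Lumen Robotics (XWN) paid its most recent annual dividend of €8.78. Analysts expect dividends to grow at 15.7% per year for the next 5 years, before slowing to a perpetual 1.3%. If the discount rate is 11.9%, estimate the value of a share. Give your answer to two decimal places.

€147.74

Two-stage DDM. Project D₁…D_5 at 0.157, terminal growth 0.013, discount at r = 0.119.
D_1 = 10.1585
D_2 = 11.7533
D_3 = 13.5986
D_4 = 15.7336
D_5 = 18.2038
Terminal value at t=5: TV = D_6/(r−g) = 18.4404/(0.119−0.013) = 173.9662
P₀ = 10.1585/(1+0.119)^1 + 11.7533/(1+0.119)^2 + 13.5986/(1+0.119)^3 + 15.7336/(1+0.119)^4 + 18.2038/(1+0.119)^5 + 173.9662/(1+0.119)^5 = 147.7351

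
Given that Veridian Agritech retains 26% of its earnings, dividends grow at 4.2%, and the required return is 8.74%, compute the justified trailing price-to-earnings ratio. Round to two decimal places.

16.98

Payout ratio b = 1 − 0.26 = 0.74.
Justified trailing P/E = b(1+g)/(r−g) = 0.74×(1+0.042)/(0.0874−0.042) = 16.9841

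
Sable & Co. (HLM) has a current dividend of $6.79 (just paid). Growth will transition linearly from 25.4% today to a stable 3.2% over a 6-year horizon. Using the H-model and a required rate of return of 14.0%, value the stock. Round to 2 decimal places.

$106.75

H-model: P₀ = D₀[(1+g_L) + H(g_S−g_L)]/(r−g_L), with H = 6/2 = 3.
P₀ = 6.79 × [(1+0.032) + 3×(0.254−0.032)] / (0.14−0.032)
   = 6.79 × 1.6980 / 0.108 = 106.7539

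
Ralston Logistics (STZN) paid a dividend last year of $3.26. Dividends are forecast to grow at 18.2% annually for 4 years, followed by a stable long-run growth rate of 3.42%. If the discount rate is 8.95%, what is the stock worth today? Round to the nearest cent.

$100.51

Two-stage DDM. Project D₁…D_4 at 0.182, terminal growth 0.0342, discount at r = 0.0895.
D_1 = 3.8533
D_2 = 4.5546
D_3 = 5.3836
D_4 = 6.3634
Terminal value at t=4: TV = D_5/(r−g) = 6.5810/(0.0895−0.0342) = 119.0055
P₀ = 3.8533/(1+0.0895)^1 + 4.5546/(1+0.0895)^2 + 5.3836/(1+0.0895)^3 + 6.3634/(1+0.0895)^4 + 119.0055/(1+0.0895)^4 = 100.5143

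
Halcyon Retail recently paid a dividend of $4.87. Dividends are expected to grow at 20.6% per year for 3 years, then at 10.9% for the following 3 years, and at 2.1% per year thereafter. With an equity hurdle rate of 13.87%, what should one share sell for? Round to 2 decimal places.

Three-stage DDM. Project D₁…D_6; terminal Gordon value at t=6 with g = 0.021; discount at r = 0.1387.
D_1 = 5.8732
D_2 = 7.0831
D_3 = 8.5422
D_4 = 9.4733
D_5 = 10.5059
D_6 = 11.6511
TV_6 = 11.8957/(0.1387−0.021) = 101.0683
P₀ = Σ Dₜ/(1+r)ᵗ + TV_6/(1+r)^6 = 79.2345

$79.23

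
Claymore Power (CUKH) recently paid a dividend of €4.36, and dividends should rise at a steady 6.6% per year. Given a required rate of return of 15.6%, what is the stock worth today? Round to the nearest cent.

€51.64

Gordon growth model: P₀ = D₁/(r − g). D₁ = 4.36 × (1 + 0.066) = 4.6478.
P₀ = 4.6478 / (0.156 − 0.066) = 4.6478 / 0.09 = 51.6418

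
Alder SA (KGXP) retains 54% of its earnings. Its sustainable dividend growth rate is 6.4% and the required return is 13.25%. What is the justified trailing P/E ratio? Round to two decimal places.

Payout ratio b = 1 − 0.54 = 0.46.
Justified trailing P/E = b(1+g)/(r−g) = 0.46×(1+0.064)/(0.1325−0.064) = 7.1451

7.15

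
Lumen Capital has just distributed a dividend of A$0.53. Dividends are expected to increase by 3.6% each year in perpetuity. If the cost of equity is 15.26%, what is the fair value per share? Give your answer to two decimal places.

Gordon growth model: P₀ = D₁/(r − g). D₁ = 0.53 × (1 + 0.036) = 0.5491.
P₀ = 0.5491 / (0.1526 − 0.036) = 0.5491 / 0.1166 = 4.7091

A$4.71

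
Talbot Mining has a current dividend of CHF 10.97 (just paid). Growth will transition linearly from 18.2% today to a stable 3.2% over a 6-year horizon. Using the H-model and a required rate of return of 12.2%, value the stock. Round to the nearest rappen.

H-model: P₀ = D₀[(1+g_L) + H(g_S−g_L)]/(r−g_L), with H = 6/2 = 3.
P₀ = 10.97 × [(1+0.032) + 3×(0.182−0.032)] / (0.122−0.032)
   = 10.97 × 1.4820 / 0.09 = 180.6393

CHF 180.64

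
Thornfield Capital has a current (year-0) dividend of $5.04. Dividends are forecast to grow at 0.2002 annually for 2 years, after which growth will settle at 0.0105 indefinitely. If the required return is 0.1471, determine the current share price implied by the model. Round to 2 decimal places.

$51.61

Two-stage DDM. Project D₁…D_2 at 0.2002, terminal growth 0.0105, discount at r = 0.1471.
D_1 = 6.0490
D_2 = 7.2600
Terminal value at t=2: TV = D_3/(r−g) = 7.3362/(0.1471−0.0105) = 53.7061
P₀ = 6.0490/(1+0.1471)^1 + 7.2600/(1+0.1471)^2 + 53.7061/(1+0.1471)^2 = 51.6058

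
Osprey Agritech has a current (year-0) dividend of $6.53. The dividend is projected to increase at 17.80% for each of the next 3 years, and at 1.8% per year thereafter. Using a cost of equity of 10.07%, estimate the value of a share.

Two-stage DDM. Project D₁…D_3 at 0.178, terminal growth 0.018, discount at r = 0.1007.
D_1 = 7.6923
D_2 = 9.0616
D_3 = 10.6745
Terminal value at t=3: TV = D_4/(r−g) = 10.8667/(0.1007−0.018) = 131.3988
P₀ = 7.6923/(1+0.1007)^1 + 9.0616/(1+0.1007)^2 + 10.6745/(1+0.1007)^3 + 131.3988/(1+0.1007)^3 = 121.0062

$121.01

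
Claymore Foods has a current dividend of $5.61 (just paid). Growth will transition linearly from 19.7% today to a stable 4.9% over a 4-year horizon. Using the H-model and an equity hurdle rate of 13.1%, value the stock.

H-model: P₀ = D₀[(1+g_L) + H(g_S−g_L)]/(r−g_L), with H = 4/2 = 2.
P₀ = 5.61 × [(1+0.049) + 2×(0.197−0.049)] / (0.131−0.049)
   = 5.61 × 1.3450 / 0.082 = 92.0177

$92.02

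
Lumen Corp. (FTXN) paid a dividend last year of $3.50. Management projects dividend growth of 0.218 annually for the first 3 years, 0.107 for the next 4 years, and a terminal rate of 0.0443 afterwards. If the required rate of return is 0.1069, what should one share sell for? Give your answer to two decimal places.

Three-stage DDM. Project D₁…D_7; terminal Gordon value at t=7 with g = 0.0443; discount at r = 0.1069.
D_1 = 4.2630
D_2 = 5.1923
D_3 = 6.3243
D_4 = 7.0010
D_5 = 7.7501
D_6 = 8.5793
D_7 = 9.4973
TV_7 = 9.9180/(0.1069−0.0443) = 158.4351
P₀ = Σ Dₜ/(1+r)ᵗ + TV_7/(1+r)^7 = 109.2297

$109.23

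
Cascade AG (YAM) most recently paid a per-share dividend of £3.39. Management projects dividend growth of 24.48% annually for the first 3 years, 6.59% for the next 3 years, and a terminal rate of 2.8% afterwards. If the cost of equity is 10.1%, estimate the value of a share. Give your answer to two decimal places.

£89.45

Three-stage DDM. Project D₁…D_6; terminal Gordon value at t=6 with g = 0.028; discount at r = 0.101.
D_1 = 4.2199
D_2 = 5.2529
D_3 = 6.5388
D_4 = 6.9697
D_5 = 7.4290
D_6 = 7.9186
TV_6 = 8.1403/(0.101−0.028) = 111.5111
P₀ = Σ Dₜ/(1+r)ᵗ + TV_6/(1+r)^6 = 89.4489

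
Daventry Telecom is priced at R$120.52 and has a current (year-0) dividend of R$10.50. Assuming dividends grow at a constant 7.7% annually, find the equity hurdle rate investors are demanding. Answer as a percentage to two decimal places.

17.08%

Rearranging the constant-growth DDM: r = D₁/P₀ + g.
D₁ = 10.50 × (1 + 0.077) = 11.3085.
r = 11.3085 / 120.52 + 0.077 = 0.09383 + 0.077 = 0.17083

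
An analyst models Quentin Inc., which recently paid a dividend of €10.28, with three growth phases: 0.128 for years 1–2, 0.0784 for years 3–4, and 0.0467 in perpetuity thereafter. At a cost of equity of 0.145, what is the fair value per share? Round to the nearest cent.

Three-stage DDM. Project D₁…D_4; terminal Gordon value at t=4 with g = 0.0467; discount at r = 0.145.
D_1 = 11.5958
D_2 = 13.0801
D_3 = 14.1056
D_4 = 15.2115
TV_4 = 15.9218/(0.145−0.0467) = 161.9719
P₀ = Σ Dₜ/(1+r)ᵗ + TV_4/(1+r)^4 = 132.5874

€132.59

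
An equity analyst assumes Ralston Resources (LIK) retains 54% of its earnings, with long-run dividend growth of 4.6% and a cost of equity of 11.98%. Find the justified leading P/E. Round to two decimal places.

Payout ratio b = 1 − 0.54 = 0.46.
Justified leading P/E = b/(r−g) = 0.46/(0.1198−0.046) = 6.2331

6.23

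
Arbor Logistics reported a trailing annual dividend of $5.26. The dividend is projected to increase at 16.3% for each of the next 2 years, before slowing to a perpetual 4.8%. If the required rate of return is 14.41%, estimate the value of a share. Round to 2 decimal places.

$70.05

Two-stage DDM. Project D₁…D_2 at 0.163, terminal growth 0.048, discount at r = 0.1441.
D_1 = 6.1174
D_2 = 7.1145
Terminal value at t=2: TV = D_3/(r−g) = 7.4560/(0.1441−0.048) = 77.5859
P₀ = 6.1174/(1+0.1441)^1 + 7.1145/(1+0.1441)^2 + 77.5859/(1+0.1441)^2 = 70.0549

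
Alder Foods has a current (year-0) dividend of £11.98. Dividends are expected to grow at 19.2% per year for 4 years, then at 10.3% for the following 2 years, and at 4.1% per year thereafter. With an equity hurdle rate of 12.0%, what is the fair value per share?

£282.62

Three-stage DDM. Project D₁…D_6; terminal Gordon value at t=6 with g = 0.041; discount at r = 0.12.
D_1 = 14.2802
D_2 = 17.0220
D_3 = 20.2902
D_4 = 24.1859
D_5 = 26.6770
D_6 = 29.4248
TV_6 = 30.6312/(0.12−0.041) = 387.7363
P₀ = Σ Dₜ/(1+r)ᵗ + TV_6/(1+r)^6 = 282.6167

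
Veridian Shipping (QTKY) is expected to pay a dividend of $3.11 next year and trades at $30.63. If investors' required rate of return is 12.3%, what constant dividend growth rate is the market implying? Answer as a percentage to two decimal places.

From P₀ = D₁/(r − g), the implied growth is g = r − D₁/P₀.
g = 0.123 − 3.11/30.63 = 0.123 − 0.10153 = 0.02147

2.15%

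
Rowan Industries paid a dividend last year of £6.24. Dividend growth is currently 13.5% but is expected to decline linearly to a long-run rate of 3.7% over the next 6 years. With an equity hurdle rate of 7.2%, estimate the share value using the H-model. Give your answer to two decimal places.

H-model: P₀ = D₀[(1+g_L) + H(g_S−g_L)]/(r−g_L), with H = 6/2 = 3.
P₀ = 6.24 × [(1+0.037) + 3×(0.135−0.037)] / (0.072−0.037)
   = 6.24 × 1.3310 / 0.035 = 237.2983

£237.30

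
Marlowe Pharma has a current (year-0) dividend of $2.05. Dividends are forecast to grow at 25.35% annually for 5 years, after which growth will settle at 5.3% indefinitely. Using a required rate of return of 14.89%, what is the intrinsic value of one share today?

$48.21

Two-stage DDM. Project D₁…D_5 at 0.2535, terminal growth 0.053, discount at r = 0.1489.
D_1 = 2.5697
D_2 = 3.2211
D_3 = 4.0376
D_4 = 5.0612
D_5 = 6.3442
Terminal value at t=5: TV = D_6/(r−g) = 6.6804/(0.1489−0.053) = 69.6603
P₀ = 2.5697/(1+0.1489)^1 + 3.2211/(1+0.1489)^2 + 4.0376/(1+0.1489)^3 + 5.0612/(1+0.1489)^4 + 6.3442/(1+0.1489)^5 + 69.6603/(1+0.1489)^5 = 48.2131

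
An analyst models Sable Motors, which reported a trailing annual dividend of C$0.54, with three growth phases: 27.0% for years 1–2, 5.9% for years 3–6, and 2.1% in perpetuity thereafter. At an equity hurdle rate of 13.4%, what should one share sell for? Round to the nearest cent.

C$8.23

Three-stage DDM. Project D₁…D_6; terminal Gordon value at t=6 with g = 0.021; discount at r = 0.134.
D_1 = 0.6858
D_2 = 0.8710
D_3 = 0.9224
D_4 = 0.9768
D_5 = 1.0344
D_6 = 1.0954
TV_6 = 1.1184/(0.134−0.021) = 9.8977
P₀ = Σ Dₜ/(1+r)ᵗ + TV_6/(1+r)^6 = 8.2262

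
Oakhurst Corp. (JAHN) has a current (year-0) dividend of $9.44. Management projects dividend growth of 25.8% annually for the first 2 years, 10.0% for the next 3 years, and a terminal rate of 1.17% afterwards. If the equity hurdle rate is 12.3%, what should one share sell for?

$157.72

Three-stage DDM. Project D₁…D_5; terminal Gordon value at t=5 with g = 0.0117; discount at r = 0.123.
D_1 = 11.8755
D_2 = 14.9394
D_3 = 16.4333
D_4 = 18.0767
D_5 = 19.8843
TV_5 = 20.1170/(0.123−0.0117) = 180.7457
P₀ = Σ Dₜ/(1+r)ᵗ + TV_5/(1+r)^5 = 157.7205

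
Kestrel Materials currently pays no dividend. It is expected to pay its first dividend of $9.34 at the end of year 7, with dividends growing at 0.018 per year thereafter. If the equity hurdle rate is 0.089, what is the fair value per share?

Deferred-dividend DDM. At t=6 the remaining stream is a growing perpetuity with first payment D_7 = 9.34.
V_6 = D_7/(r−g) = 9.34/(0.089−0.018) = 131.5493
P₀ = V_6/(1+r)^6 = 131.5493/(1+0.089)^6 = 78.8717

$78.87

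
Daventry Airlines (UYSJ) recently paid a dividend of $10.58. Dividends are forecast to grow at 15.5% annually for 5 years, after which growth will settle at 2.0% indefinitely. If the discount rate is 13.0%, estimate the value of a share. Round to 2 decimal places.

$165.97

Two-stage DDM. Project D₁…D_5 at 0.155, terminal growth 0.02, discount at r = 0.13.
D_1 = 12.2199
D_2 = 14.1140
D_3 = 16.3017
D_4 = 18.8284
D_5 = 21.7468
Terminal value at t=5: TV = D_6/(r−g) = 22.1817/(0.13−0.02) = 201.6523
P₀ = 12.2199/(1+0.13)^1 + 14.1140/(1+0.13)^2 + 16.3017/(1+0.13)^3 + 18.8284/(1+0.13)^4 + 21.7468/(1+0.13)^5 + 201.6523/(1+0.13)^5 = 165.9651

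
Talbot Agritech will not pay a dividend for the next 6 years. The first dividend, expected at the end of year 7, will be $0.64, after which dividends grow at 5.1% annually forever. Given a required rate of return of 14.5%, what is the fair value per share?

Deferred-dividend DDM. At t=6 the remaining stream is a growing perpetuity with first payment D_7 = 0.64.
V_6 = D_7/(r−g) = 0.64/(0.145−0.051) = 6.8085
P₀ = V_6/(1+r)^6 = 6.8085/(1+0.145)^6 = 3.0215

$3.02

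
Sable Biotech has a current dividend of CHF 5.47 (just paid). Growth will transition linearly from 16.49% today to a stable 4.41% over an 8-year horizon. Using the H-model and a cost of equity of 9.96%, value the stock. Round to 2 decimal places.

H-model: P₀ = D₀[(1+g_L) + H(g_S−g_L)]/(r−g_L), with H = 8/2 = 4.
P₀ = 5.47 × [(1+0.0441) + 4×(0.1649−0.0441)] / (0.0996−0.0441)
   = 5.47 × 1.5273 / 0.0555 = 150.5285

CHF 150.53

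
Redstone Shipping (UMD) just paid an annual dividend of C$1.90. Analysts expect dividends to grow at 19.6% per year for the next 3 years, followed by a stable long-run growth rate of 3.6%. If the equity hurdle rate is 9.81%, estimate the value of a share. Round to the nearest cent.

C$47.73

Two-stage DDM. Project D₁…D_3 at 0.196, terminal growth 0.036, discount at r = 0.0981.
D_1 = 2.2724
D_2 = 2.7178
D_3 = 3.2505
Terminal value at t=3: TV = D_4/(r−g) = 3.3675/(0.0981−0.036) = 54.2270
P₀ = 2.2724/(1+0.0981)^1 + 2.7178/(1+0.0981)^2 + 3.2505/(1+0.0981)^3 + 54.2270/(1+0.0981)^3 = 47.7315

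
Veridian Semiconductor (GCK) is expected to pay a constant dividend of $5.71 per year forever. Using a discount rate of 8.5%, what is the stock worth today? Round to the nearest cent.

Zero-growth DDM (perpetuity): P₀ = D/r = 5.71 / 0.085 = 67.1765

$67.18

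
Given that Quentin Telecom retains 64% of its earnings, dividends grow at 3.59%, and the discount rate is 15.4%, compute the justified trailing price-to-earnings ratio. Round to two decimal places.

3.16

Payout ratio b = 1 − 0.64 = 0.36.
Justified trailing P/E = b(1+g)/(r−g) = 0.36×(1+0.0359)/(0.154−0.0359) = 3.1577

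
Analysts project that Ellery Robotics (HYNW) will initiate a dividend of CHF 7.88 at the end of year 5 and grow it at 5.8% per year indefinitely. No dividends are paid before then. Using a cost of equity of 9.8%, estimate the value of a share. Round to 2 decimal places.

CHF 135.54

Deferred-dividend DDM. At t=4 the remaining stream is a growing perpetuity with first payment D_5 = 7.88.
V_4 = D_5/(r−g) = 7.88/(0.098−0.058) = 197.0000
P₀ = V_4/(1+r)^4 = 197.0000/(1+0.098)^4 = 135.5367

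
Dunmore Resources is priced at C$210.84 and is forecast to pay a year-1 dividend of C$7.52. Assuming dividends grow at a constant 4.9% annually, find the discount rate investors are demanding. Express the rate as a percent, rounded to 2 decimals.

Rearranging the constant-growth DDM: r = D₁/P₀ + g.
r = 7.5200 / 210.84 + 0.049 = 0.03567 + 0.049 = 0.08467

8.47%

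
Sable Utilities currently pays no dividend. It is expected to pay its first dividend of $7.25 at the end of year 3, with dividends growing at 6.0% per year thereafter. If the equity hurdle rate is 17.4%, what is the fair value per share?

$46.14

Deferred-dividend DDM. At t=2 the remaining stream is a growing perpetuity with first payment D_3 = 7.25.
V_2 = D_3/(r−g) = 7.25/(0.174−0.06) = 63.5965
P₀ = V_2/(1+r)^2 = 63.5965/(1+0.174)^2 = 46.1421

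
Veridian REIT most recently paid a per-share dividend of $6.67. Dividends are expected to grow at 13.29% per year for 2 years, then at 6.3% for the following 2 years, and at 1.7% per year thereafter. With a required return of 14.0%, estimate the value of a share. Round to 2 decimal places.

Three-stage DDM. Project D₁…D_4; terminal Gordon value at t=4 with g = 0.017; discount at r = 0.14.
D_1 = 7.5564
D_2 = 8.5607
D_3 = 9.1000
D_4 = 9.6733
TV_4 = 9.8378/(0.14−0.017) = 79.9818
P₀ = Σ Dₜ/(1+r)ᵗ + TV_4/(1+r)^4 = 72.4409

$72.44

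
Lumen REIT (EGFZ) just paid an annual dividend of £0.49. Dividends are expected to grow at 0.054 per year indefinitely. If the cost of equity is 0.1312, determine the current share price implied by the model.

£6.69

Gordon growth model: P₀ = D₁/(r − g). D₁ = 0.49 × (1 + 0.054) = 0.5165.
P₀ = 0.5165 / (0.1312 − 0.054) = 0.5165 / 0.0772 = 6.6899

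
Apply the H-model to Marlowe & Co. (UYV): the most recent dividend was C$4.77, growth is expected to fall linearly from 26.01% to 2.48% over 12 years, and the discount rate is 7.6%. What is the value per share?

H-model: P₀ = D₀[(1+g_L) + H(g_S−g_L)]/(r−g_L), with H = 12/2 = 6.
P₀ = 4.77 × [(1+0.0248) + 6×(0.2601−0.0248)] / (0.076−0.0248)
   = 4.77 × 2.4366 / 0.0512 = 227.0036

C$227.00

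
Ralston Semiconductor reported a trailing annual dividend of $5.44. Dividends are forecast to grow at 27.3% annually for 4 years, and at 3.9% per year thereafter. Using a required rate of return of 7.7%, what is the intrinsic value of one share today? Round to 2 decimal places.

$323.95

Two-stage DDM. Project D₁…D_4 at 0.273, terminal growth 0.039, discount at r = 0.077.
D_1 = 6.9251
D_2 = 8.8157
D_3 = 11.2224
D_4 = 14.2861
Terminal value at t=4: TV = D_5/(r−g) = 14.8432/(0.077−0.039) = 390.6110
P₀ = 6.9251/(1+0.077)^1 + 8.8157/(1+0.077)^2 + 11.2224/(1+0.077)^3 + 14.2861/(1+0.077)^4 + 390.6110/(1+0.077)^4 = 323.9548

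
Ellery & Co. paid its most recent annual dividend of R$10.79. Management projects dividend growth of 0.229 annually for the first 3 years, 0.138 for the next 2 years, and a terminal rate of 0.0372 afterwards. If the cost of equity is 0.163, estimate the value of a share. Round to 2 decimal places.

R$161.35

Three-stage DDM. Project D₁…D_5; terminal Gordon value at t=5 with g = 0.0372; discount at r = 0.163.
D_1 = 13.2609
D_2 = 16.2977
D_3 = 20.0298
D_4 = 22.7939
D_5 = 25.9395
TV_5 = 26.9045/(0.163−0.0372) = 213.8669
P₀ = Σ Dₜ/(1+r)ᵗ + TV_5/(1+r)^5 = 161.3544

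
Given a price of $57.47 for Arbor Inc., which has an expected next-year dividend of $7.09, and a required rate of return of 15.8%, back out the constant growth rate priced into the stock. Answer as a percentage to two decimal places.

3.46%

From P₀ = D₁/(r − g), the implied growth is g = r − D₁/P₀.
g = 0.158 − 7.09/57.47 = 0.158 − 0.12337 = 0.03463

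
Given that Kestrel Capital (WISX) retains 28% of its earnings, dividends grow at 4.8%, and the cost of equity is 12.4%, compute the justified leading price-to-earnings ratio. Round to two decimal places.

9.47

Payout ratio b = 1 − 0.28 = 0.72.
Justified leading P/E = b/(r−g) = 0.72/(0.124−0.048) = 9.4737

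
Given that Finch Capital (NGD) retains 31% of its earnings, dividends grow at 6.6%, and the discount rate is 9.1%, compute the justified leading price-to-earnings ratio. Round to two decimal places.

27.60

Payout ratio b = 1 − 0.31 = 0.69.
Justified leading P/E = b/(r−g) = 0.69/(0.091−0.066) = 27.6000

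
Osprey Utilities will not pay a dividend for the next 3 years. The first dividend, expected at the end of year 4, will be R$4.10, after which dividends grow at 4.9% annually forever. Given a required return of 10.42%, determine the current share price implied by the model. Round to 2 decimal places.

Deferred-dividend DDM. At t=3 the remaining stream is a growing perpetuity with first payment D_4 = 4.10.
V_3 = D_4/(r−g) = 4.10/(0.1042−0.049) = 74.2754
P₀ = V_3/(1+r)^3 = 74.2754/(1+0.1042)^3 = 55.1698

R$55.17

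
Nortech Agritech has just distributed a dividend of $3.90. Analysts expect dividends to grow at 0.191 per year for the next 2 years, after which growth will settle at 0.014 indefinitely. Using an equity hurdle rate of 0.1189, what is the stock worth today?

$51.28

Two-stage DDM. Project D₁…D_2 at 0.191, terminal growth 0.014, discount at r = 0.1189.
D_1 = 4.6449
D_2 = 5.5321
Terminal value at t=2: TV = D_3/(r−g) = 5.6095/(0.1189−0.014) = 53.4750
P₀ = 4.6449/(1+0.1189)^1 + 5.5321/(1+0.1189)^2 + 53.4750/(1+0.1189)^2 = 51.2839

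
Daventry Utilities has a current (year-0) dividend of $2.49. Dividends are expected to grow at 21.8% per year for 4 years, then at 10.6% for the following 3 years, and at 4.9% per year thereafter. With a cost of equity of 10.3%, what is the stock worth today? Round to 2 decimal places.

Three-stage DDM. Project D₁…D_7; terminal Gordon value at t=7 with g = 0.049; discount at r = 0.103.
D_1 = 3.0328
D_2 = 3.6940
D_3 = 4.4993
D_4 = 5.4801
D_5 = 6.0610
D_6 = 6.7035
D_7 = 7.4140
TV_7 = 7.7773/(0.103−0.049) = 144.0242
P₀ = Σ Dₜ/(1+r)ᵗ + TV_7/(1+r)^7 = 96.5205

$96.52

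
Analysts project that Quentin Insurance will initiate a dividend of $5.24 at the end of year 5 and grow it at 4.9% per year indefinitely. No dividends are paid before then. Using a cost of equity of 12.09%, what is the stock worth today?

Deferred-dividend DDM. At t=4 the remaining stream is a growing perpetuity with first payment D_5 = 5.24.
V_4 = D_5/(r−g) = 5.24/(0.1209−0.049) = 72.8790
P₀ = V_4/(1+r)^4 = 72.8790/(1+0.1209)^4 = 46.1673

$46.17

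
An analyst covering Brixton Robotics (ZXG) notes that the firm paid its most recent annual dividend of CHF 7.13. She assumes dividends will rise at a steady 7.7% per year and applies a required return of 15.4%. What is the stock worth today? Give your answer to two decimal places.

Gordon growth model: P₀ = D₁/(r − g). D₁ = 7.13 × (1 + 0.077) = 7.6790.
P₀ = 7.6790 / (0.154 − 0.077) = 7.6790 / 0.077 = 99.7274

CHF 99.73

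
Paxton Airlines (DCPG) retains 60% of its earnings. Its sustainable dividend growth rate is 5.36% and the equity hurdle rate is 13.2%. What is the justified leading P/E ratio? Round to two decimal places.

5.10

Payout ratio b = 1 − 0.60 = 0.40.
Justified leading P/E = b/(r−g) = 0.40/(0.132−0.0536) = 5.1020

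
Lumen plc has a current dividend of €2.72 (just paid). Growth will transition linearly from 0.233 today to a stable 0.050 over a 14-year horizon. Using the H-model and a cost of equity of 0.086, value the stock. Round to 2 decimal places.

€176.12

H-model: P₀ = D₀[(1+g_L) + H(g_S−g_L)]/(r−g_L), with H = 14/2 = 7.
P₀ = 2.72 × [(1+0.05) + 7×(0.233−0.05)] / (0.086−0.05)
   = 2.72 × 2.3310 / 0.036 = 176.1200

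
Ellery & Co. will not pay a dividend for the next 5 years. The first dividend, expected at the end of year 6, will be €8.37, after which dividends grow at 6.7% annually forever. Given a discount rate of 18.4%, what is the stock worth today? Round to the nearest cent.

Deferred-dividend DDM. At t=5 the remaining stream is a growing perpetuity with first payment D_6 = 8.37.
V_5 = D_6/(r−g) = 8.37/(0.184−0.067) = 71.5385
P₀ = V_5/(1+r)^5 = 71.5385/(1+0.184)^5 = 30.7455

€30.75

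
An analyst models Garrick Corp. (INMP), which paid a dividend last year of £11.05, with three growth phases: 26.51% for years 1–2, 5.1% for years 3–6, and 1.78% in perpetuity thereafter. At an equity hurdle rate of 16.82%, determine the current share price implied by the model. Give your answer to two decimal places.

Three-stage DDM. Project D₁…D_6; terminal Gordon value at t=6 with g = 0.0178; discount at r = 0.1682.
D_1 = 13.9794
D_2 = 17.6853
D_3 = 18.5872
D_4 = 19.5352
D_5 = 20.5315
D_6 = 21.5786
TV_6 = 21.9627/(0.1682−0.0178) = 146.0284
P₀ = Σ Dₜ/(1+r)ᵗ + TV_6/(1+r)^6 = 122.4572

£122.46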